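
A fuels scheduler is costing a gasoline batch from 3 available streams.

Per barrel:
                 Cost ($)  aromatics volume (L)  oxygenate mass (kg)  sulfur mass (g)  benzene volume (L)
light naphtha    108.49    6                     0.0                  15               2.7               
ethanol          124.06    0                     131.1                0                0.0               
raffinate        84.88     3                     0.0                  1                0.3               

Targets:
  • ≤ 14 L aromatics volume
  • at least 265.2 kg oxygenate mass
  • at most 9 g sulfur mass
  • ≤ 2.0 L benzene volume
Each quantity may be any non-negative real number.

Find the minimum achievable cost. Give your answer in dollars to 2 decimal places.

Set it up as a linear program. Let x1 = barrels of light naphtha, x2 = barrels of ethanol, x3 = barrels of raffinate.
min 108.49x1 + 124.06x2 + 84.88x3 s.t.:
  6x1 + 3x3 ≤ 14   (aromatics volume)
  131.1x2 ≥ 265.2   (oxygenate mass)
  15x1 + 1x3 ≤ 9   (sulfur mass)
  2.7x1 + 0.3x3 ≤ 2   (benzene volume)
  x1, x2, x3 ≥ 0.
The optimal basis is {ethanol}; light naphtha, raffinate drop out. There the oxygenate mass constraint is tight.
Solving gives x2 = 2.0229.
Hence cost = 124.06·2.0229 = $250.9610.

$250.96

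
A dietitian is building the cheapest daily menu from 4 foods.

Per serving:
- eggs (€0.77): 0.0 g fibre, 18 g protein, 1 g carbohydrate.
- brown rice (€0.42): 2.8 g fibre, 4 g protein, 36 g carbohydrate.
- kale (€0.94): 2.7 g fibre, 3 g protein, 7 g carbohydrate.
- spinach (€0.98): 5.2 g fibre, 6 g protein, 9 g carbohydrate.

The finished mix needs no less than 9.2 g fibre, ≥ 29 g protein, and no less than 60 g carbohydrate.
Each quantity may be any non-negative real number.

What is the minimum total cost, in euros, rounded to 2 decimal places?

€2.06

This is a linear program. Let x1 = servings of eggs, x2 = servings of brown rice, x3 = servings of kale, x4 = servings of spinach.
Minimise 0.77x1 + 0.42x2 + 0.94x3 + 0.98x4 subject to:
  2.8x2 + 2.7x3 + 5.2x4 ≥ 9.2   (fibre)
  18x1 + 4x2 + 3x3 + 6x4 ≥ 29   (protein)
  1x1 + 36x2 + 7x3 + 9x4 ≥ 60   (carbohydrate)
  x1, x2, x3, x4 ≥ 0.
The minimum-cost mix takes nothing from kale, spinach — only eggs, brown rice. Binding constraints: fibre and protein.
So eggs = 0.881 servings, brown rice = 3.286 servings.
Objective = 0.77·0.881 + 0.42·3.286 = 2.0585.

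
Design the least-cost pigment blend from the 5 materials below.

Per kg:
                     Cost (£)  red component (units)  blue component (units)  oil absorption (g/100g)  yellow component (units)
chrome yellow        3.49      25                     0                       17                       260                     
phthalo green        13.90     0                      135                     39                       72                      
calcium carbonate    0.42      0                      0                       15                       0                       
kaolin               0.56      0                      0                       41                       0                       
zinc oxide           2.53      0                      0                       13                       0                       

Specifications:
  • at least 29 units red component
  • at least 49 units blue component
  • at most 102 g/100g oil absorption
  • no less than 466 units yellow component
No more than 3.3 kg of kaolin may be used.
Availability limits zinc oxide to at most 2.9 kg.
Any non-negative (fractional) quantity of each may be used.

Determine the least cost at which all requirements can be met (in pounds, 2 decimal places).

£10.95

Set it up as a linear program. Let x1 = kg of chrome yellow, x2 = kg of phthalo green, x3 = kg of calcium carbonate, x4 = kg of kaolin, x5 = kg of zinc oxide.
Minimise 3.49x1 + 13.9x2 + 0.42x3 + 0.56x4 + 2.53x5 with:
  25x1 ≥ 29   (red component)
  135x2 ≥ 49   (blue component)
  17x1 + 39x2 + 15x3 + 41x4 + 13x5 ≤ 102   (oil absorption)
  260x1 + 72x2 ≥ 466   (yellow component)
  x4 ≤ 3.3
  x5 ≤ 2.9
  x1, x2, x3, x4, x5 ≥ 0.
The cheapest feasible vertex uses only chrome yellow, phthalo green; calcium carbonate, kaolin, zinc oxide are not used. Binding constraints: blue component and yellow component.
That vertex is x1 = 1.692, x2 = 0.363.
Total cost: 3.49·1.692 + 13.9·0.363 = 10.9508.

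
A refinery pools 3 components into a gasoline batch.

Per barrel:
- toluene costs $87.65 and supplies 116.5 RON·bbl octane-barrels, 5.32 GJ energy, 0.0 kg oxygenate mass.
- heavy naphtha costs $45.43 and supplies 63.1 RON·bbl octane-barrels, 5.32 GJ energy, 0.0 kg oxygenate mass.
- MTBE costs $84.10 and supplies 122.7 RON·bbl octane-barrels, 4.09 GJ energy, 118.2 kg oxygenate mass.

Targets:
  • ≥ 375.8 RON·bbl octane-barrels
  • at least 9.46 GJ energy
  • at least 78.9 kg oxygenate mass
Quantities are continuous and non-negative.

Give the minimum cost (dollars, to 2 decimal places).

$257.58

Let x1 = barrels of toluene, x2 = barrels of heavy naphtha, x3 = barrels of MTBE.
Minimize 87.65x1 + 45.43x2 + 84.1x3 with:
  116.5x1 + 63.1x2 + 122.7x3 ≥ 375.8   (octane-barrels)
  5.32x1 + 5.32x2 + 4.09x3 ≥ 9.46   (energy)
  118.2x3 ≥ 78.9   (oxygenate mass)
  x1, x2, x3 ≥ 0.
At the optimum only MTBE is positive (toluene, heavy naphtha = 0). Binding constraint: octane-barrels.
Optimal quantities: MTBE = 3.0628 barrels.
Hence cost = 84.1·3.0628 = $257.5815.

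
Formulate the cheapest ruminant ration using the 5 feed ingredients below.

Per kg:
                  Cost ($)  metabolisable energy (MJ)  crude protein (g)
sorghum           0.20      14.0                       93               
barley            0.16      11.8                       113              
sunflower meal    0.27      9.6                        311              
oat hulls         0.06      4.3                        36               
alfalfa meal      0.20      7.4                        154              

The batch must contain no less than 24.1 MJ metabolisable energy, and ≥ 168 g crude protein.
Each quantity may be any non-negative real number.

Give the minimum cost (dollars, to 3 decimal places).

Let x1 = kg of sorghum, x2 = kg of barley, x3 = kg of sunflower meal, x4 = kg of oat hulls, x5 = kg of alfalfa meal.
Minimize 0.2x1 + 0.16x2 + 0.27x3 + 0.06x4 + 0.2x5 subject to:
  14x1 + 11.8x2 + 9.6x3 + 4.3x4 + 7.4x5 ≥ 24.1   (metabolisable energy)
  93x1 + 113x2 + 311x3 + 36x4 + 154x5 ≥ 168   (crude protein)
  x1, x2, x3, x4, x5 ≥ 0.
The minimum-cost mix takes nothing from sorghum, sunflower meal, oat hulls, alfalfa meal — only barley. Binding constraint: metabolisable energy.
Optimal quantities: barley = 2.042 kg.
Cost = 0.16·2.042 = 0.32672.

$0.327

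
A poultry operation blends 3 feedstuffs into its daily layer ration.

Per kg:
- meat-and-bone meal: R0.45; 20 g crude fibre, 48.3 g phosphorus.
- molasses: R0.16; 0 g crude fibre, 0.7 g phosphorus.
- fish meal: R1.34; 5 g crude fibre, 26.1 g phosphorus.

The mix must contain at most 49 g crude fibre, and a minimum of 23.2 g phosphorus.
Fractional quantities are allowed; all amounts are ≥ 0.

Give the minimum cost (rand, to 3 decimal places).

R0.216

This is a linear program. Let x1 = kg of meat-and-bone meal, x2 = kg of molasses, x3 = kg of fish meal.
Minimise 0.45x1 + 0.16x2 + 1.34x3 with:
  20x1 + 5x3 ≤ 49   (crude fibre)
  48.3x1 + 0.7x2 + 26.1x3 ≥ 23.2   (phosphorus)
  x1, x2, x3 ≥ 0.
The optimal basis is {meat-and-bone meal}; molasses, fish meal drop out. The phosphorus requirement is met with equality.
So meat-and-bone meal = 0.4803 kg.
Cost = 0.45·0.4803 = 0.21614.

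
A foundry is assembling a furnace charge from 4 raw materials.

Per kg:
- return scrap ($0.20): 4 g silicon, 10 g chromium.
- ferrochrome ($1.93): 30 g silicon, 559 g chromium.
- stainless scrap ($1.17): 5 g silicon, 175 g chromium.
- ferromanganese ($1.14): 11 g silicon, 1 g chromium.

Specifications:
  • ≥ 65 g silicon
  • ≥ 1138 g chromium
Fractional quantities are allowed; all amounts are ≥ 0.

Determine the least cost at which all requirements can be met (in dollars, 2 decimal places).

Treat it as an LP. Let x1 = kg of return scrap, x2 = kg of ferrochrome, x3 = kg of stainless scrap, x4 = kg of ferromanganese.
Minimise 0.2x1 + 1.93x2 + 1.17x3 + 1.14x4 s.t.:
  4x1 + 30x2 + 5x3 + 11x4 ≥ 65   (silicon)
  10x1 + 559x2 + 175x3 + 1x4 ≥ 1138   (chromium)
  x1, x2, x3, x4 ≥ 0.
The cheapest feasible vertex uses only return scrap, ferrochrome; stainless scrap, ferromanganese are not used. Binding constraints: silicon and chromium.
Optimal quantities: return scrap = 1.134 kg, ferrochrome = 2.015 kg.
Objective = 0.2·1.134 + 1.93·2.015 = 4.1158.

$4.12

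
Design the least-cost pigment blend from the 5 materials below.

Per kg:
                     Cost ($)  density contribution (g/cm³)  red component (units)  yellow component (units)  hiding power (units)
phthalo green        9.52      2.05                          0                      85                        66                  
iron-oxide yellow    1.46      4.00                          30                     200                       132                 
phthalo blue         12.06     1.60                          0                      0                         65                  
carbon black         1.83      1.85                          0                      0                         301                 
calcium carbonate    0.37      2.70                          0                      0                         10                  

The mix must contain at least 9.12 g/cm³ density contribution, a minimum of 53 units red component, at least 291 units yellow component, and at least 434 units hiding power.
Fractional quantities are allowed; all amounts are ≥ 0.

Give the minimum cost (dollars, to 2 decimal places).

This is a linear program. Let x1 = kg of phthalo green, x2 = kg of iron-oxide yellow, x3 = kg of phthalo blue, x4 = kg of carbon black, x5 = kg of calcium carbonate.
min 9.52x1 + 1.46x2 + 12.06x3 + 1.83x4 + 0.37x5 with:
  2.05x1 + 4x2 + 1.6x3 + 1.85x4 + 2.7x5 ≥ 9.12   (density contribution)
  30x2 ≥ 53   (red component)
  85x1 + 200x2 ≥ 291   (yellow component)
  66x1 + 132x2 + 65x3 + 301x4 + 10x5 ≥ 434   (hiding power)
  x1, x2, x3, x4, x5 ≥ 0.
At the optimum only iron-oxide yellow, carbon black, calcium carbonate are positive (phthalo green, phthalo blue = 0). There the density contribution, red component, hiding power constraints are tight.
So iron-oxide yellow = 1.767 kg, carbon black = 0.6568 kg, calcium carbonate = 0.3105 kg.
Total cost: 1.46·1.767 + 1.83·0.6568 + 0.37·0.3105 = 3.8966.

$3.90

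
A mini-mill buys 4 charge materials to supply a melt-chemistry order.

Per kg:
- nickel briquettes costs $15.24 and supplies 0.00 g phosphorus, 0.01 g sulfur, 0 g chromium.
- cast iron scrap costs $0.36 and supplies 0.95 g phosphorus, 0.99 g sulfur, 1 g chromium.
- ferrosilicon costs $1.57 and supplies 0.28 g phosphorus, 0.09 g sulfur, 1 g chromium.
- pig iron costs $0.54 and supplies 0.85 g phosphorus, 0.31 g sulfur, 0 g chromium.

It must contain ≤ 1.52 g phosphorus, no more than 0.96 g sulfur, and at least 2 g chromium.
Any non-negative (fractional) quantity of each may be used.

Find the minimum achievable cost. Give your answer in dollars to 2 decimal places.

Let x1 = kg of nickel briquettes, x2 = kg of cast iron scrap, x3 = kg of ferrosilicon, x4 = kg of pig iron.
min 15.24x1 + 0.36x2 + 1.57x3 + 0.54x4 with:
  0.95x2 + 0.28x3 + 0.85x4 ≤ 1.52   (phosphorus)
  0.01x1 + 0.99x2 + 0.09x3 + 0.31x4 ≤ 0.96   (sulfur)
  1x2 + 1x3 ≥ 2   (chromium)
  x1, x2, x3, x4 ≥ 0.
The cheapest feasible vertex uses only cast iron scrap, ferrosilicon; nickel briquettes, pig iron are not used. Binding constraints: sulfur and chromium.
Solving gives x2 = 0.8667, x3 = 1.133.
Total cost: 0.36·0.8667 + 1.57·1.133 = 2.0908.

$2.09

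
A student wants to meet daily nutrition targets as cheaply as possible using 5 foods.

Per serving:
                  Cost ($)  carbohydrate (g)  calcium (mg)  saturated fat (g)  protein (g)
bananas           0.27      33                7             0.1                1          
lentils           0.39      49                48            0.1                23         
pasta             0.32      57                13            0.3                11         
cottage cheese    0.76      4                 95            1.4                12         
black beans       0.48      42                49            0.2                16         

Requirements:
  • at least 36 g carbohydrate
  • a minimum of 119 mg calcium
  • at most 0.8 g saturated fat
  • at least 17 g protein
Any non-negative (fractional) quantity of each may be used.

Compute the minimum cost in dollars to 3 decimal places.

This is a linear program. Let x1 = servings of bananas, x2 = servings of lentils, x3 = servings of pasta, x4 = servings of cottage cheese, x5 = servings of black beans.
min 0.27x1 + 0.39x2 + 0.32x3 + 0.76x4 + 0.48x5 with:
  33x1 + 49x2 + 57x3 + 4x4 + 42x5 ≥ 36   (carbohydrate)
  7x1 + 48x2 + 13x3 + 95x4 + 49x5 ≥ 119   (calcium)
  0.1x1 + 0.1x2 + 0.3x3 + 1.4x4 + 0.2x5 ≤ 0.8   (saturated fat)
  1x1 + 23x2 + 11x3 + 12x4 + 16x5 ≥ 17   (protein)
  x1, x2, x3, x4, x5 ≥ 0.
At the optimum only lentils, cottage cheese are positive (bananas, pasta, black beans = 0). Binding constraints: calcium and saturated fat.
Solving gives x2 = 1.57, x4 = 0.4593.
Total cost: 0.39·1.57 + 0.76·0.4593 = 0.96137.

$0.961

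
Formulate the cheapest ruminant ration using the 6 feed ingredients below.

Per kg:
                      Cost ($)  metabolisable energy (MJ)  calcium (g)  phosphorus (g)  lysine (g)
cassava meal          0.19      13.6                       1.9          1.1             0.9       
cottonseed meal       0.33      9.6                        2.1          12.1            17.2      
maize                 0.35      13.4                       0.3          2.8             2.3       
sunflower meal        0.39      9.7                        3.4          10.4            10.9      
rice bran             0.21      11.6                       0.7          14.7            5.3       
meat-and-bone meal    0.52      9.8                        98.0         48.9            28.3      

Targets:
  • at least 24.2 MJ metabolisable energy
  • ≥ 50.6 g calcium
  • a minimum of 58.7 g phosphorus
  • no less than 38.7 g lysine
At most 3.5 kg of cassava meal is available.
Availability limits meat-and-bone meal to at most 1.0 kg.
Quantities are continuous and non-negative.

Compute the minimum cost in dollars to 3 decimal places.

$0.815

Treat it as an LP. Let x1 = kg of cassava meal, x2 = kg of cottonseed meal, x3 = kg of maize, x4 = kg of sunflower meal, x5 = kg of rice bran, x6 = kg of meat-and-bone meal.
Minimise 0.19x1 + 0.33x2 + 0.35x3 + 0.39x4 + 0.21x5 + 0.52x6 s.t.:
  13.6x1 + 9.6x2 + 13.4x3 + 9.7x4 + 11.6x5 + 9.8x6 ≥ 24.2   (metabolisable energy)
  1.9x1 + 2.1x2 + 0.3x3 + 3.4x4 + 0.7x5 + 98x6 ≥ 50.6   (calcium)
  1.1x1 + 12.1x2 + 2.8x3 + 10.4x4 + 14.7x5 + 48.9x6 ≥ 58.7   (phosphorus)
  0.9x1 + 17.2x2 + 2.3x3 + 10.9x4 + 5.3x5 + 28.3x6 ≥ 38.7   (lysine)
  x1 ≤ 3.5
  x6 ≤ 1
  x1, x2, x3, x4, x5, x6 ≥ 0.
The cheapest feasible vertex uses only cottonseed meal, rice bran, meat-and-bone meal; cassava meal, maize, sunflower meal are not used. Binding constraints: metabolisable energy, phosphorus, lysine.
Optimal quantities: cottonseed meal = 0.7263 kg, rice bran = 0.8349 kg, meat-and-bone meal = 0.7697 kg.
Hence cost = 0.33·0.7263 + 0.21·0.8349 + 0.52·0.7697 = $0.81525.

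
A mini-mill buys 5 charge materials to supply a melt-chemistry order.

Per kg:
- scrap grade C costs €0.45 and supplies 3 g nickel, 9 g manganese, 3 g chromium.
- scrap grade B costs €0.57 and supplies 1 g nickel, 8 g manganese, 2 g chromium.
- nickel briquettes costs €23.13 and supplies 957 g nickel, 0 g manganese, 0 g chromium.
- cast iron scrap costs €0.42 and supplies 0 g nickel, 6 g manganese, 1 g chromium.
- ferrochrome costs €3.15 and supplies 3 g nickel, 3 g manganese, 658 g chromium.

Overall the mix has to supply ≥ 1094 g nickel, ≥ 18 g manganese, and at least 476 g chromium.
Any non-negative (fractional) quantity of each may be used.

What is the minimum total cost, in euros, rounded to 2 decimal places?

€29.31

Let x1 = kg of scrap grade C, x2 = kg of scrap grade B, x3 = kg of nickel briquettes, x4 = kg of cast iron scrap, x5 = kg of ferrochrome.
min 0.45x1 + 0.57x2 + 23.13x3 + 0.42x4 + 3.15x5 s.t.:
  3x1 + 1x2 + 957x3 + 3x5 ≥ 1094   (nickel)
  9x1 + 8x2 + 6x4 + 3x5 ≥ 18   (manganese)
  3x1 + 2x2 + 1x4 + 658x5 ≥ 476   (chromium)
  x1, x2, x3, x4, x5 ≥ 0.
The optimal basis is {scrap grade C, nickel briquettes, ferrochrome}; scrap grade B, cast iron scrap drop out. Binding constraints: nickel, manganese, chromium.
That vertex is x1 = 1.7615, x3 = 1.1354, x5 = 0.71537.
Cost = 0.45·1.7615 + 23.13·1.1354 + 3.15·0.71537 = 29.3079.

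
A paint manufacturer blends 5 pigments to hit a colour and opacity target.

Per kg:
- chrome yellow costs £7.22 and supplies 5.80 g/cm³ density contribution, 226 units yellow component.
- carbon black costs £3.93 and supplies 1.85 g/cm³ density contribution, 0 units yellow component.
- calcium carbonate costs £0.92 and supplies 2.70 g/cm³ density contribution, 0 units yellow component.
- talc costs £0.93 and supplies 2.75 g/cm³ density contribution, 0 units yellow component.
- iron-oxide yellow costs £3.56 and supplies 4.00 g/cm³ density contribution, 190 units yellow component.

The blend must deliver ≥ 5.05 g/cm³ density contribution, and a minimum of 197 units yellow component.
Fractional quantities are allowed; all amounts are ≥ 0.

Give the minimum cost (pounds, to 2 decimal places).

£4.00

Let x1 = kg of chrome yellow, x2 = kg of carbon black, x3 = kg of calcium carbonate, x4 = kg of talc, x5 = kg of iron-oxide yellow.
Minimize 7.22x1 + 3.93x2 + 0.92x3 + 0.93x4 + 3.56x5 subject to:
  5.8x1 + 1.85x2 + 2.7x3 + 2.75x4 + 4x5 ≥ 5.05   (density contribution)
  226x1 + 190x5 ≥ 197   (yellow component)
  x1, x2, x3, x4, x5 ≥ 0.
The optimal basis is {talc, iron-oxide yellow}; chrome yellow, carbon black, calcium carbonate drop out. Binding constraints: density contribution and yellow component.
That vertex is x4 = 0.3282, x5 = 1.037.
Objective = 0.93·0.3282 + 3.56·1.037 = 3.9969.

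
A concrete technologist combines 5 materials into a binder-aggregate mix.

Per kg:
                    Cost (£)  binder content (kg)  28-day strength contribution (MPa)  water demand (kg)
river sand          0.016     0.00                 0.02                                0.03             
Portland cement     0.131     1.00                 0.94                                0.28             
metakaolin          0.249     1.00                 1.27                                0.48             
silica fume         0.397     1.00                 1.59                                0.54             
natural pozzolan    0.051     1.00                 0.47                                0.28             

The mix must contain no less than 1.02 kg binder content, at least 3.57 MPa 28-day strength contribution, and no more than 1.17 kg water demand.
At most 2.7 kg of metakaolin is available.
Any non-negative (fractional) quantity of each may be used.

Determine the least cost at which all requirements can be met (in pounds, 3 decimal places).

Let x1 = kg of river sand, x2 = kg of Portland cement, x3 = kg of metakaolin, x4 = kg of silica fume, x5 = kg of natural pozzolan.
Minimize 0.016x1 + 0.131x2 + 0.249x3 + 0.397x4 + 0.051x5 s.t.:
  1x2 + 1x3 + 1x4 + 1x5 ≥ 1.02   (binder content)
  0.02x1 + 0.94x2 + 1.27x3 + 1.59x4 + 0.47x5 ≥ 3.57   (28-day strength contribution)
  0.03x1 + 0.28x2 + 0.48x3 + 0.54x4 + 0.28x5 ≤ 1.17   (water demand)
  x3 ≤ 2.7
  x1, x2, x3, x4, x5 ≥ 0.
The optimal basis is {Portland cement, natural pozzolan}; river sand, metakaolin, silica fume drop out. There the 28-day strength contribution and water demand constraints are tight.
Optimal quantities: Portland cement = 3.417 kg, natural pozzolan = 0.7614 kg.
Hence cost = 0.131·3.417 + 0.051·0.7614 = £0.48646.

£0.486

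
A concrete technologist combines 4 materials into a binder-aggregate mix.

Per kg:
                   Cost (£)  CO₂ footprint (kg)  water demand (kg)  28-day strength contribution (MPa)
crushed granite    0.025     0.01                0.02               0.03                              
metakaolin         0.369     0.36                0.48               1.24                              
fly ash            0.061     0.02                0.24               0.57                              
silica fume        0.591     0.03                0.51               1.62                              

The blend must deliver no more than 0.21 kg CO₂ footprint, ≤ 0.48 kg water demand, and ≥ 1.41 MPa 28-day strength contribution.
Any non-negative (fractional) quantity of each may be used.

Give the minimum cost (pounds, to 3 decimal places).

£0.427

Set it up as a linear program. Let x1 = kg of crushed granite, x2 = kg of metakaolin, x3 = kg of fly ash, x4 = kg of silica fume.
min 0.025x1 + 0.369x2 + 0.061x3 + 0.591x4 s.t.:
  0.01x1 + 0.36x2 + 0.02x3 + 0.03x4 ≤ 0.21   (CO₂ footprint)
  0.02x1 + 0.48x2 + 0.24x3 + 0.51x4 ≤ 0.48   (water demand)
  0.03x1 + 1.24x2 + 0.57x3 + 1.62x4 ≥ 1.41   (28-day strength contribution)
  x1, x2, x3, x4 ≥ 0.
The cheapest feasible vertex uses only fly ash, silica fume; crushed granite, metakaolin are not used. The water demand and 28-day strength contribution requirements are met with equality.
Optimal quantities: fly ash = 0.5963 kg, silica fume = 0.6606 kg.
Hence cost = 0.061·0.5963 + 0.591·0.6606 = £0.42679.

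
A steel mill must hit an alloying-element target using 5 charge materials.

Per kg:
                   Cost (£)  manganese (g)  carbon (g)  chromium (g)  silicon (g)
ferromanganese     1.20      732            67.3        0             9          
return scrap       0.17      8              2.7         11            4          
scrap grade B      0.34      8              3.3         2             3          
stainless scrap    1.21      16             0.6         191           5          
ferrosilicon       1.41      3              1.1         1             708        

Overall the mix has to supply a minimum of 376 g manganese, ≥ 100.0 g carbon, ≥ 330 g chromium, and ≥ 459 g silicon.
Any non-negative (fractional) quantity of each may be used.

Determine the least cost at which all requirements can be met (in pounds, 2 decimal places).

£4.71

Let x1 = kg of ferromanganese, x2 = kg of return scrap, x3 = kg of scrap grade B, x4 = kg of stainless scrap, x5 = kg of ferrosilicon.
Minimize 1.2x1 + 0.17x2 + 0.34x3 + 1.21x4 + 1.41x5 s.t.:
  732x1 + 8x2 + 8x3 + 16x4 + 3x5 ≥ 376   (manganese)
  67.3x1 + 2.7x2 + 3.3x3 + 0.6x4 + 1.1x5 ≥ 100   (carbon)
  11x2 + 2x3 + 191x4 + 1x5 ≥ 330   (chromium)
  9x1 + 4x2 + 3x3 + 5x4 + 708x5 ≥ 459   (silicon)
  x1, x2, x3, x4, x5 ≥ 0.
The minimum-cost mix takes nothing from return scrap, scrap grade B — only ferromanganese, stainless scrap, ferrosilicon. The carbon, chromium, silicon requirements are met with equality.
Optimal quantities: ferromanganese = 1.46 kg, stainless scrap = 1.725 kg, ferrosilicon = 0.6176 kg.
Cost = 1.2·1.46 + 1.21·1.725 + 1.41·0.6176 = 4.7101.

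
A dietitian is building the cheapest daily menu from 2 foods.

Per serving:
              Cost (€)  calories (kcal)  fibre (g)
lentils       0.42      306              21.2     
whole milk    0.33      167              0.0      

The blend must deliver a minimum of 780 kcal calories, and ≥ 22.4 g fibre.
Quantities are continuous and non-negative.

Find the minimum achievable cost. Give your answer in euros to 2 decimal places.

€1.07

This is a linear program. Let x1 = servings of lentils, x2 = servings of whole milk.
Minimise 0.42x1 + 0.33x2 subject to:
  306x1 + 167x2 ≥ 780   (calories)
  21.2x1 ≥ 22.4   (fibre)
  x1, x2 ≥ 0.
At the optimum only lentils is positive (whole milk = 0). The calories requirement is met with equality.
That vertex is x1 = 2.549.
Hence cost = 0.42·2.549 = €1.0706.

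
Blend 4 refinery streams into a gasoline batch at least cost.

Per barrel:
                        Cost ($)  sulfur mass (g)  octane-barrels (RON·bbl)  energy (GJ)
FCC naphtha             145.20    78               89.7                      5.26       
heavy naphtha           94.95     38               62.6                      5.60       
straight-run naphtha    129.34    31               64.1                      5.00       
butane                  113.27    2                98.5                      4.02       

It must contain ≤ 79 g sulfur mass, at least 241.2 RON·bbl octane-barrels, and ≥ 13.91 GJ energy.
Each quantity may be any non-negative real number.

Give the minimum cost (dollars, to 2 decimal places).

$308.03

Treat it as an LP. Let x1 = barrels of FCC naphtha, x2 = barrels of heavy naphtha, x3 = barrels of straight-run naphtha, x4 = barrels of butane.
Minimize 145.2x1 + 94.95x2 + 129.34x3 + 113.27x4 s.t.:
  78x1 + 38x2 + 31x3 + 2x4 ≤ 79   (sulfur mass)
  89.7x1 + 62.6x2 + 64.1x3 + 98.5x4 ≥ 241.2   (octane-barrels)
  5.26x1 + 5.6x2 + 5x3 + 4.02x4 ≥ 13.91   (energy)
  x1, x2, x3, x4 ≥ 0.
The optimal basis is {heavy naphtha, butane}; FCC naphtha, straight-run naphtha drop out. Binding constraints: octane-barrels and energy.
Optimal quantities: heavy naphtha = 1.3353 barrels, butane = 1.6001 barrels.
Cost = 94.95·1.3353 + 113.27·1.6001 = 308.0301.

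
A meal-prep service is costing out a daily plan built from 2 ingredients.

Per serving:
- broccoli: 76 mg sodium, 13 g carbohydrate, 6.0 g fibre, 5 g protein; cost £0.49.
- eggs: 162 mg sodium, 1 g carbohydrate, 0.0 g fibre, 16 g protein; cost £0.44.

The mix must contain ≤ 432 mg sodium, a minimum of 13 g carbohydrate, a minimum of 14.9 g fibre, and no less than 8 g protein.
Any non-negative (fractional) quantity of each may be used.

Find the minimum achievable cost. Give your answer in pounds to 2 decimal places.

Let x1 = servings of broccoli, x2 = servings of eggs.
Minimize 0.49x1 + 0.44x2 with:
  76x1 + 162x2 ≤ 432   (sodium)
  13x1 + 1x2 ≥ 13   (carbohydrate)
  6x1 ≥ 14.9   (fibre)
  5x1 + 16x2 ≥ 8   (protein)
  x1, x2 ≥ 0.
At the optimum only broccoli is positive (eggs = 0). The fibre requirement is met with equality.
That vertex is x1 = 2.483.
Total cost: 0.49·2.483 = 1.2167.

£1.22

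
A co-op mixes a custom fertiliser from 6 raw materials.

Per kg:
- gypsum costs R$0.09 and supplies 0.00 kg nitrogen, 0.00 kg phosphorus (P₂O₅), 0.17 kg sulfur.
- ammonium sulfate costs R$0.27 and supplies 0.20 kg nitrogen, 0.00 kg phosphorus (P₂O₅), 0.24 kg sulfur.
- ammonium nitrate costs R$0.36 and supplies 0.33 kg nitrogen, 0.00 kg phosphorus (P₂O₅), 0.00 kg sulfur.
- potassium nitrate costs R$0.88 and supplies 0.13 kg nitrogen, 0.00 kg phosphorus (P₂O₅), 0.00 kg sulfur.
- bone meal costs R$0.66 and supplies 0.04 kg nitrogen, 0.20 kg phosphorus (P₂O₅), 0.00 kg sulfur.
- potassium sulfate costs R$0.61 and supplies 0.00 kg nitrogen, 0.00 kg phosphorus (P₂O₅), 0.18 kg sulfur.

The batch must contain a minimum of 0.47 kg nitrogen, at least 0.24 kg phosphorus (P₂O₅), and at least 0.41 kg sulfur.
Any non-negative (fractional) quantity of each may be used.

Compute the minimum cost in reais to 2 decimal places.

Treat it as an LP. Let x1 = kg of gypsum, x2 = kg of ammonium sulfate, x3 = kg of ammonium nitrate, x4 = kg of potassium nitrate, x5 = kg of bone meal, x6 = kg of potassium sulfate.
Minimise 0.09x1 + 0.27x2 + 0.36x3 + 0.88x4 + 0.66x5 + 0.61x6 s.t.:
  0.2x2 + 0.33x3 + 0.13x4 + 0.04x5 ≥ 0.47   (nitrogen)
  0.2x5 ≥ 0.24   (phosphorus (P₂O₅))
  0.17x1 + 0.24x2 + 0.18x6 ≥ 0.41   (sulfur)
  x1, x2, x3, x4, x5, x6 ≥ 0.
The minimum-cost mix takes nothing from gypsum, potassium nitrate, potassium sulfate — only ammonium sulfate, ammonium nitrate, bone meal. The nitrogen, phosphorus (P₂O₅), sulfur requirements are met with equality.
So ammonium sulfate = 1.708 kg, ammonium nitrate = 0.2434 kg, bone meal = 1.2 kg.
Objective = 0.27·1.708 + 0.36·0.2434 + 0.66·1.2 = 1.3408.

R$1.34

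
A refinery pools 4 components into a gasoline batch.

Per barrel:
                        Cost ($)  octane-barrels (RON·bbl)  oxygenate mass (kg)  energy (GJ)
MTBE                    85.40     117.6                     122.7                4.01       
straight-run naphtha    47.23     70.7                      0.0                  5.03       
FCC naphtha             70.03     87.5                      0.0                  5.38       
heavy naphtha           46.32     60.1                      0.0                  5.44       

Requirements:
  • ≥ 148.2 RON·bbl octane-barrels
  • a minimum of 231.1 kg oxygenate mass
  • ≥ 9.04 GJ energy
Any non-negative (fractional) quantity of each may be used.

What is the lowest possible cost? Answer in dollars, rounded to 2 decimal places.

Let x1 = barrels of MTBE, x2 = barrels of straight-run naphtha, x3 = barrels of FCC naphtha, x4 = barrels of heavy naphtha.
Minimise 85.4x1 + 47.23x2 + 70.03x3 + 46.32x4 with:
  117.6x1 + 70.7x2 + 87.5x3 + 60.1x4 ≥ 148.2   (octane-barrels)
  122.7x1 ≥ 231.1   (oxygenate mass)
  4.01x1 + 5.03x2 + 5.38x3 + 5.44x4 ≥ 9.04   (energy)
  x1, x2, x3, x4 ≥ 0.
At the optimum only MTBE, heavy naphtha are positive (straight-run naphtha, FCC naphtha = 0). Binding constraints: oxygenate mass and energy.
Solving gives x1 = 1.88346, x4 = 0.273409.
Total cost: 85.4·1.88346 + 46.32·0.273409 = 173.5118.

$173.51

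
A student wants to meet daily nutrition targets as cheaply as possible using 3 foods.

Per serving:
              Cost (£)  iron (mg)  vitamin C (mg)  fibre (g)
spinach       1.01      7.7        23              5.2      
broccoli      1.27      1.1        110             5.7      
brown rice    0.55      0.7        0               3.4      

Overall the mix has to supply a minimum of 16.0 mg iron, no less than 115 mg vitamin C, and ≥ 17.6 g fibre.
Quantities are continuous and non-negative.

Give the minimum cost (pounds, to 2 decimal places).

This is a linear program. Let x1 = servings of spinach, x2 = servings of broccoli, x3 = servings of brown rice.
min 1.01x1 + 1.27x2 + 0.55x3 with:
  7.7x1 + 1.1x2 + 0.7x3 ≥ 16   (iron)
  23x1 + 110x2 ≥ 115   (vitamin C)
  5.2x1 + 5.7x2 + 3.4x3 ≥ 17.6   (fibre)
  x1, x2, x3 ≥ 0.
The optimal mix uses every input. The iron, vitamin C, fibre requirements are met with equality.
Optimal quantities: spinach = 1.874 servings, broccoli = 0.6536 servings, brown rice = 1.214 servings.
Objective = 1.01·1.874 + 1.27·0.6536 + 0.55·1.214 = 3.3905.

£3.39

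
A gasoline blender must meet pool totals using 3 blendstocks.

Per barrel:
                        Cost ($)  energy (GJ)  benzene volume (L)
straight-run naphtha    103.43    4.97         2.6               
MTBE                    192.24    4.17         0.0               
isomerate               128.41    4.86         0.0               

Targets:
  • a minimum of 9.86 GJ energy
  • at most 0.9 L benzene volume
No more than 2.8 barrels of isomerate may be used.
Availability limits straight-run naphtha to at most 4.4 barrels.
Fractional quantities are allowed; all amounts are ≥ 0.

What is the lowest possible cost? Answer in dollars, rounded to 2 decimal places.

$250.87

This is a linear program. Let x1 = barrels of straight-run naphtha, x2 = barrels of MTBE, x3 = barrels of isomerate.
Minimize 103.43x1 + 192.24x2 + 128.41x3 with:
  4.97x1 + 4.17x2 + 4.86x3 ≥ 9.86   (energy)
  2.6x1 ≤ 0.9   (benzene volume)
  x3 ≤ 2.8
  x1 ≤ 4.4
  x1, x2, x3 ≥ 0.
The optimal basis is {straight-run naphtha, isomerate}; MTBE drops out. The energy and benzene volume requirements are met with equality.
So straight-run naphtha = 0.346154 barrels, isomerate = 1.67482 barrels.
Total cost: 103.43·0.346154 + 128.41·1.67482 = 250.8663.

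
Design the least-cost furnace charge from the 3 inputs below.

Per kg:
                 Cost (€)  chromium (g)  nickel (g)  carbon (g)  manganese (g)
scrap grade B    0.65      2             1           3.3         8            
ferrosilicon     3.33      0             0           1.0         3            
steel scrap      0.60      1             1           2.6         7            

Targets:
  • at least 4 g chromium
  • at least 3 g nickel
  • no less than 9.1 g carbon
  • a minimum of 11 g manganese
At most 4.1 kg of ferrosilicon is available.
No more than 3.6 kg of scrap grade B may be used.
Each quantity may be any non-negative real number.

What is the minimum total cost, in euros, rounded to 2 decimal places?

Treat it as an LP. Let x1 = kg of scrap grade B, x2 = kg of ferrosilicon, x3 = kg of steel scrap.
min 0.65x1 + 3.33x2 + 0.6x3 subject to:
  2x1 + 1x3 ≥ 4   (chromium)
  1x1 + 1x3 ≥ 3   (nickel)
  3.3x1 + 1x2 + 2.6x3 ≥ 9.1   (carbon)
  8x1 + 3x2 + 7x3 ≥ 11   (manganese)
  x2 ≤ 4.1
  x1 ≤ 3.6
  x1, x2, x3 ≥ 0.
The optimal basis is {scrap grade B, steel scrap}; ferrosilicon drops out. There the nickel and carbon constraints are tight.
So scrap grade B = 1.857 kg, steel scrap = 1.143 kg.
Cost = 0.65·1.857 + 0.6·1.143 = 1.8929.

€1.89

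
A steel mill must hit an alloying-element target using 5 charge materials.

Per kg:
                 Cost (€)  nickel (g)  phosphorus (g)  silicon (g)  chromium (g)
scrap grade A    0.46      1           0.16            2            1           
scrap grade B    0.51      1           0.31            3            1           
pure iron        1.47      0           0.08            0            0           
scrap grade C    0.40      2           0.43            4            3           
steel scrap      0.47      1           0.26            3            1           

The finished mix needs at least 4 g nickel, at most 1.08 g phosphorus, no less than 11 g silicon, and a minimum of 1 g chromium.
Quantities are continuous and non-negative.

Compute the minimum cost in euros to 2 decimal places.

Let x1 = kg of scrap grade A, x2 = kg of scrap grade B, x3 = kg of pure iron, x4 = kg of scrap grade C, x5 = kg of steel scrap.
min 0.46x1 + 0.51x2 + 1.47x3 + 0.4x4 + 0.47x5 subject to:
  1x1 + 1x2 + 2x4 + 1x5 ≥ 4   (nickel)
  0.16x1 + 0.31x2 + 0.08x3 + 0.43x4 + 0.26x5 ≤ 1.08   (phosphorus)
  2x1 + 3x2 + 4x4 + 3x5 ≥ 11   (silicon)
  1x1 + 1x2 + 3x4 + 1x5 ≥ 1   (chromium)
  x1, x2, x3, x4, x5 ≥ 0.
The cheapest feasible vertex uses only scrap grade C, steel scrap; scrap grade A, scrap grade B, pure iron are not used. There the phosphorus and silicon constraints are tight.
Optimal quantities: scrap grade C = 1.52 kg, steel scrap = 1.64 kg.
Objective = 0.4·1.52 + 0.47·1.64 = 1.3788.

€1.38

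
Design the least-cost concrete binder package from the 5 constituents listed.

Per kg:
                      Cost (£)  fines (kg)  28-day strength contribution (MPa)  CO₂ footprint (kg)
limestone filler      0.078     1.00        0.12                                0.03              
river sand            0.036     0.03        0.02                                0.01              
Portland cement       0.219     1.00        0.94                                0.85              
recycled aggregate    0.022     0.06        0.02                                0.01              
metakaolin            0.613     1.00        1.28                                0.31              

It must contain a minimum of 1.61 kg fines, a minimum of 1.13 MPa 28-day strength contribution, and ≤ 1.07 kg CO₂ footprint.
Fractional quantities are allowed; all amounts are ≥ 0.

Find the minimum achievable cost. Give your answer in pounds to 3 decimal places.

Let x1 = kg of limestone filler, x2 = kg of river sand, x3 = kg of Portland cement, x4 = kg of recycled aggregate, x5 = kg of metakaolin.
Minimise 0.078x1 + 0.036x2 + 0.219x3 + 0.022x4 + 0.613x5 s.t.:
  1x1 + 0.03x2 + 1x3 + 0.06x4 + 1x5 ≥ 1.61   (fines)
  0.12x1 + 0.02x2 + 0.94x3 + 0.02x4 + 1.28x5 ≥ 1.13   (28-day strength contribution)
  0.03x1 + 0.01x2 + 0.85x3 + 0.01x4 + 0.31x5 ≤ 1.07   (CO₂ footprint)
  x1, x2, x3, x4, x5 ≥ 0.
The minimum-cost mix takes nothing from river sand, recycled aggregate, metakaolin — only limestone filler, Portland cement. Binding constraints: fines and 28-day strength contribution.
Solving gives x1 = 0.4676, x3 = 1.142.
Cost = 0.078·0.4676 + 0.219·1.142 = 0.28657.

£0.287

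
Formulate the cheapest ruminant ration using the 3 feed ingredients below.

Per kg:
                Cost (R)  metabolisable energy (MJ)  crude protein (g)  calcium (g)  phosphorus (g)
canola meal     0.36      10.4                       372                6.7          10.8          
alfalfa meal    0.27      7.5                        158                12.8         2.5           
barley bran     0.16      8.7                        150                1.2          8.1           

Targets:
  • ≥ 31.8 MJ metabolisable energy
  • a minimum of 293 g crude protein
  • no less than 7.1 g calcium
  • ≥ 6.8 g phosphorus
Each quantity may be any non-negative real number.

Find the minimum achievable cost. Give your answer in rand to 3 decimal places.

R0.615

Treat it as an LP. Let x1 = kg of canola meal, x2 = kg of alfalfa meal, x3 = kg of barley bran.
min 0.36x1 + 0.27x2 + 0.16x3 subject to:
  10.4x1 + 7.5x2 + 8.7x3 ≥ 31.8   (metabolisable energy)
  372x1 + 158x2 + 150x3 ≥ 293   (crude protein)
  6.7x1 + 12.8x2 + 1.2x3 ≥ 7.1   (calcium)
  10.8x1 + 2.5x2 + 8.1x3 ≥ 6.8   (phosphorus)
  x1, x2, x3 ≥ 0.
The minimum-cost mix takes nothing from canola meal — only alfalfa meal, barley bran. Binding constraints: metabolisable energy and calcium.
That vertex is x2 = 0.2307, x3 = 3.456.
Total cost: 0.27·0.2307 + 0.16·3.456 = 0.61525.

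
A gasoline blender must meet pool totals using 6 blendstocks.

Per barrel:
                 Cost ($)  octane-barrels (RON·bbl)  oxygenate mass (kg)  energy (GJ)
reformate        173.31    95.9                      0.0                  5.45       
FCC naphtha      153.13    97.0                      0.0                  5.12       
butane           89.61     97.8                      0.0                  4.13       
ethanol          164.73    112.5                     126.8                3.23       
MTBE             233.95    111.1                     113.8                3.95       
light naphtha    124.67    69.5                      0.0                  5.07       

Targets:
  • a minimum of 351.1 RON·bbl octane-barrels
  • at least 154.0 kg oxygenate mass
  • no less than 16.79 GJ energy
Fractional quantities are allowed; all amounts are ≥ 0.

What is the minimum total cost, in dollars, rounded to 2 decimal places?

This is a linear program. Let x1 = barrels of reformate, x2 = barrels of FCC naphtha, x3 = barrels of butane, x4 = barrels of ethanol, x5 = barrels of MTBE, x6 = barrels of light naphtha.
Minimise 173.31x1 + 153.13x2 + 89.61x3 + 164.73x4 + 233.95x5 + 124.67x6 s.t.:
  95.9x1 + 97x2 + 97.8x3 + 112.5x4 + 111.1x5 + 69.5x6 ≥ 351.1   (octane-barrels)
  126.8x4 + 113.8x5 ≥ 154   (oxygenate mass)
  5.45x1 + 5.12x2 + 4.13x3 + 3.23x4 + 3.95x5 + 5.07x6 ≥ 16.79   (energy)
  x1, x2, x3, x4, x5, x6 ≥ 0.
The optimal basis is {butane, ethanol}; reformate, FCC naphtha, MTBE, light naphtha drop out. There the oxygenate mass and energy constraints are tight.
Optimal quantities: butane = 3.11553 barrels, ethanol = 1.21451 barrels.
Cost = 89.61·3.11553 + 164.73·1.21451 = 479.2489.

$479.25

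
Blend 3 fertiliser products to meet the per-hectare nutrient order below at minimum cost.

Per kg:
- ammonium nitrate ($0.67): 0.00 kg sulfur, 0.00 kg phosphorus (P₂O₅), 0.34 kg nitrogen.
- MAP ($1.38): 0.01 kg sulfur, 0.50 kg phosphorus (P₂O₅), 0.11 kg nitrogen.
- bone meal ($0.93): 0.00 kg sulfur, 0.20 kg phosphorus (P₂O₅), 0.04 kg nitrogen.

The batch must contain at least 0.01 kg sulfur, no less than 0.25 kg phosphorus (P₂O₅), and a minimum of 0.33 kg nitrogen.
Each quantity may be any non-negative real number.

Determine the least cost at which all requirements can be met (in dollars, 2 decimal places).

$1.81

Let x1 = kg of ammonium nitrate, x2 = kg of MAP, x3 = kg of bone meal.
min 0.67x1 + 1.38x2 + 0.93x3 with:
  0.01x2 ≥ 0.01   (sulfur)
  0.5x2 + 0.2x3 ≥ 0.25   (phosphorus (P₂O₅))
  0.34x1 + 0.11x2 + 0.04x3 ≥ 0.33   (nitrogen)
  x1, x2, x3 ≥ 0.
The minimum-cost mix takes nothing from bone meal — only ammonium nitrate, MAP. Binding constraints: sulfur and nitrogen.
Solving gives x1 = 0.6471, x2 = 1.
Cost = 0.67·0.6471 + 1.38·1 = 1.8136.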